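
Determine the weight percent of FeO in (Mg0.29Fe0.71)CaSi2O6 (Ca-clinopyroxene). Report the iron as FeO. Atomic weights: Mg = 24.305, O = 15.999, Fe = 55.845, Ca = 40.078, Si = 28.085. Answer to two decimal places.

Molar mass of (Mg0.29Fe0.71)CaSi2O6 = 0.29×24.305 + 0.71×55.845 + 1×40.078 + 2×28.085 + 6×15.999 = 238.940 g/mol.
Each formula unit contains 0.71 Fe, equivalent to 0.71/1 = 0.7100 mol FeO.
M(FeO) = 1×55.845 + 1×15.999 = 71.844 g/mol.
Mass of FeO per formula unit = 0.7100 × 71.844 = 51.009 g.
FeO wt% = 51.009 / 238.940 × 100 = 21.35%.

21.35 wt%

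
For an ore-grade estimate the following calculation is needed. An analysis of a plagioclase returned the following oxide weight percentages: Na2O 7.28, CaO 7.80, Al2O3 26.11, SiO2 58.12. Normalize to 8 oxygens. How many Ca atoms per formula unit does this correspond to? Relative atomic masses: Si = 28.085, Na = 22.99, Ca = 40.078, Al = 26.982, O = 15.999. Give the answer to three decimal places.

0.376 Ca apfu

Na2O: 7.28/61.979 = 0.11746 mol → 0.23492 mol Na, 0.11746 mol O.
CaO: 7.80/56.077 = 0.13909 mol → 0.13909 mol Ca, 0.13909 mol O.
Al2O3: 26.11/101.961 = 0.25608 mol → 0.51216 mol Al, 0.76824 mol O.
SiO2: 58.12/60.083 = 0.96733 mol → 0.96733 mol Si, 1.93466 mol O.
Total oxygen = 2.95945 mol. Normalization factor = 8/2.95945 = 2.70320.
Ca per 8 O = 0.13909 × 2.70320 = 0.376.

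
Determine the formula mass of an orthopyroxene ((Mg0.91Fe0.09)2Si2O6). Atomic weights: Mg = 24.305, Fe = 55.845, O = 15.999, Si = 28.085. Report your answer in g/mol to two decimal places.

M = 1.82·24.305 + 0.18·55.845 + 2·28.085 + 6·15.999

206.45 g/mol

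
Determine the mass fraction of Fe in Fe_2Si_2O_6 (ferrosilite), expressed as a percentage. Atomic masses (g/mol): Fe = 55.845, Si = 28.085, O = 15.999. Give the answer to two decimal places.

42.33 weight percent

M(Fe_2Si_2O_6) = 263.854 g/mol.
Fe contributes 2 × 55.845 = 111.690 g per mole.
111.690/263.854 = 0.4233 → 42.33%.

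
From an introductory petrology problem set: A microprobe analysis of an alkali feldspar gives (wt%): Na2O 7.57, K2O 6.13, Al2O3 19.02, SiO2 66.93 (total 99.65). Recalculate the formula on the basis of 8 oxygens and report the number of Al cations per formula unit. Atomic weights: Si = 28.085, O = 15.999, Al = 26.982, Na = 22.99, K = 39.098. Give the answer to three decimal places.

1.003 Al apfu

Na2O: 7.57/61.979 = 0.12214 mol → 0.24428 mol Na, 0.12214 mol O.
K2O: 6.13/94.195 = 0.06508 mol → 0.13016 mol K, 0.06508 mol O.
Al2O3: 19.02/101.961 = 0.18654 mol → 0.37308 mol Al, 0.55962 mol O.
SiO2: 66.93/60.083 = 1.11396 mol → 1.11396 mol Si, 2.22792 mol O.
Total oxygen = 2.97476 mol. Normalization factor = 8/2.97476 = 2.68929.
Al per 8 O = 0.37308 × 2.68929 = 1.003.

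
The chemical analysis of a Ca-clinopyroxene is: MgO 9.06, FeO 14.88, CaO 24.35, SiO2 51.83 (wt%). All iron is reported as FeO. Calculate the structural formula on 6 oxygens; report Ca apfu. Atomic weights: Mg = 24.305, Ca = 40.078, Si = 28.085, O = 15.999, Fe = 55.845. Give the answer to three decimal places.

1.005 Ca apfu

9.06 wt% MgO ÷ 40.304 g/mol = 0.22479 mol, giving 0.22479 Mg and 0.22479 O.
14.88 wt% FeO ÷ 71.844 g/mol = 0.20712 mol, giving 0.20712 Fe and 0.20712 O.
24.35 wt% CaO ÷ 56.077 g/mol = 0.43422 mol, giving 0.43422 Ca and 0.43422 O.
51.83 wt% SiO2 ÷ 60.083 g/mol = 0.86264 mol, giving 0.86264 Si and 1.72528 O.
Oxygen sums to 2.59141; scaling by 6/2.59141 = 2.31534 puts the formula on 6 O.
Ca: 0.43422 × 2.31534 = 1.005 atoms per formula unit.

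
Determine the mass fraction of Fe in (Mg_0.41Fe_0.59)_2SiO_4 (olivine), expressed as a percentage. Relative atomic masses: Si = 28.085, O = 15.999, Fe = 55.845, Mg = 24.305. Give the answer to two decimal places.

M((Mg_0.41Fe_0.59)_2SiO_4) = 177.908 g/mol.
Fe contributes 1.18 × 55.845 = 65.897 g per mole.
65.897/177.908 = 0.3704 → 37.04%.

37.04 wt%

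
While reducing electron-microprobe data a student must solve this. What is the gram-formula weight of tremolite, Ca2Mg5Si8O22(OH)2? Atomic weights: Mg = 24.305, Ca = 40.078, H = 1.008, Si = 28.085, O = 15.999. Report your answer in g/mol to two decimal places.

812.35 g/mol

Ca: 2 × 40.078 = 80.1560
Mg: 5 × 24.305 = 121.5250
Si: 8 × 28.085 = 224.6800
O: 24 × 15.999 = 383.9760
H: 2 × 1.008 = 2.0160
Summing the contributions gives the formula mass.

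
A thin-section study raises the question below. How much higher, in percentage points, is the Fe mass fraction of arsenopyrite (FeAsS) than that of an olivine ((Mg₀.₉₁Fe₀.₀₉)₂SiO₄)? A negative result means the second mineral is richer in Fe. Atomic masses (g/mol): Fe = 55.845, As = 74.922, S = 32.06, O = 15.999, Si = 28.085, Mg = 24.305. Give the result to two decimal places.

27.43 percentage points

First mineral: 55.845 g Fe in 162.827 g formula = 34.30 wt% Fe.
Second mineral: 10.052 g Fe in 146.368 g formula = 6.87 wt% Fe.
34.30% − 6.87% gives a difference of 27.43 percentage points.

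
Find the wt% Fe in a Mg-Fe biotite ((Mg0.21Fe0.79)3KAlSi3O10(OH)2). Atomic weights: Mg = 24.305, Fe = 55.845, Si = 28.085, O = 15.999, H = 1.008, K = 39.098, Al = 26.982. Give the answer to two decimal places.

26.90 weight percent

Formula mass = 0.63×24.305 + 2.37×55.845 + 1×39.098 + 1×26.982 + 3×28.085 + 12×15.999 + 2×1.008 = 492.004 g/mol, of which 132.353 g is Fe.
So Fe makes up 132.353/492.004 = 0.2690 of the mass, i.e. 26.90%.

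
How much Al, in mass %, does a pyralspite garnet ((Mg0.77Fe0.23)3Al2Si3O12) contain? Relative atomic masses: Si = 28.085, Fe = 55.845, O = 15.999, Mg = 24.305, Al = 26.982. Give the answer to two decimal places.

12.70 mass %

M((Mg0.77Fe0.23)3Al2Si3O12) = 424.885 g/mol.
Al contributes 2 × 26.982 = 53.964 g per mole.
53.964/424.885 = 0.1270 → 12.70%.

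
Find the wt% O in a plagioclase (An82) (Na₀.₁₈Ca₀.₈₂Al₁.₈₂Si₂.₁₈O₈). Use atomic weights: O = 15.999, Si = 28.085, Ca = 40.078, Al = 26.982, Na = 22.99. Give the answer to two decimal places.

Formula mass = 0.18·22.99 + 0.82·40.078 + 1.82·26.982 + 2.18·28.085 + 8·15.999 = 275.327 g/mol, of which 127.992 g is O.
So O makes up 127.992/275.327 = 0.4649 of the mass, i.e. 46.49%.

46.49 mass %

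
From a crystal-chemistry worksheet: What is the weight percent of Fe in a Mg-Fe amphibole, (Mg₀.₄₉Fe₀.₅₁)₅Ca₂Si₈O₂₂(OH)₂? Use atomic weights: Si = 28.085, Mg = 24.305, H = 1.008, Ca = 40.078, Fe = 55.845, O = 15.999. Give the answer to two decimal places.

15.95 weight percent

Formula mass = 2.45×24.305 + 2.55×55.845 + 2×40.078 + 8×28.085 + 24×15.999 + 2×1.008 = 892.780 g/mol, of which 142.405 g is Fe.
So Fe makes up 142.405/892.780 = 0.1595 of the mass, i.e. 15.95%.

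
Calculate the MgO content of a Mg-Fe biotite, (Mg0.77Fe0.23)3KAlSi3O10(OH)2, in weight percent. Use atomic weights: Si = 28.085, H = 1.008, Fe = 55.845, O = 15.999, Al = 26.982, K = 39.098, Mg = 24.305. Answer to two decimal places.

M((Mg0.77Fe0.23)3KAlSi3O10(OH)2) = 439.017 g/mol; M(MgO) = 40.304 g/mol.
Moles MgO per formula unit = 2.31 Mg ÷ 1 = 2.3100.
MgO fraction = (2.3100 × 40.304) / 439.017 = 93.102/439.017 = 0.2121.

21.21 wt%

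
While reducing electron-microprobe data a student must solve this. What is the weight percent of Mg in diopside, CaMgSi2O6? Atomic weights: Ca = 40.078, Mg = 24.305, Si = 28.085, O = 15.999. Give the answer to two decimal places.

11.22 weight percent

Formula mass = 1*40.078 + 1*24.305 + 2*28.085 + 6*15.999 = 216.547 g/mol, of which 24.305 g is Mg.
So Mg makes up 24.305/216.547 = 0.1122 of the mass, i.e. 11.22%.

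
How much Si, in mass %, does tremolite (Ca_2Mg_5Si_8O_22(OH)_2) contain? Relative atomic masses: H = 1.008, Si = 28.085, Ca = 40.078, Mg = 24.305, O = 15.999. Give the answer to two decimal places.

27.66 mass %

Molar mass of Ca_2Mg_5Si_8O_22(OH)_2: 2·40.078 + 5·24.305 + 8·28.085 + 24·15.999 + 2·1.008 = 812.353 g/mol.
Mass of Si per formula unit: 8 × 28.085 = 224.680 g.
Weight fraction Si = 224.680 / 812.353 = 0.2766.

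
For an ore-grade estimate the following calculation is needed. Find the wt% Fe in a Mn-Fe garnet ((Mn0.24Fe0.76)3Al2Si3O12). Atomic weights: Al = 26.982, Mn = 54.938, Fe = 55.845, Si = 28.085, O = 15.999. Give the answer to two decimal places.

M((Mn0.24Fe0.76)3Al2Si3O12) = 497.089 g/mol.
Fe contributes 2.28 × 55.845 = 127.327 g per mole.
127.327/497.089 = 0.2561 → 25.61%.

25.61 weight percent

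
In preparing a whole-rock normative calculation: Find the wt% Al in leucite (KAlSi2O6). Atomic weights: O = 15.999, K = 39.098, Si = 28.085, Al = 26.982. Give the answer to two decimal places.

Formula mass = 1×39.098 + 1×26.982 + 2×28.085 + 6×15.999 = 218.244 g/mol, of which 26.982 g is Al.
So Al makes up 26.982/218.244 = 0.1236 of the mass, i.e. 12.36%.

12.36 wt%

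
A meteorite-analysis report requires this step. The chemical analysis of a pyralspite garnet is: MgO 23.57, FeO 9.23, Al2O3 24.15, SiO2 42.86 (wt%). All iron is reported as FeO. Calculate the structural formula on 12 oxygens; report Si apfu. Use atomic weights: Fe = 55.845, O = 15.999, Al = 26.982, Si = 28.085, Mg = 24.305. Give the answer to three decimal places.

MgO: 23.57/40.304 = 0.58481 mol → 0.58481 mol Mg, 0.58481 mol O.
FeO: 9.23/71.844 = 0.12847 mol → 0.12847 mol Fe, 0.12847 mol O.
Al2O3: 24.15/101.961 = 0.23686 mol → 0.47372 mol Al, 0.71058 mol O.
SiO2: 42.86/60.083 = 0.71335 mol → 0.71335 mol Si, 1.42670 mol O.
Total oxygen = 2.85056 mol. Normalization factor = 12/2.85056 = 4.20970.
Si per 12 O = 0.71335 × 4.20970 = 3.003.

3.003 Si apfu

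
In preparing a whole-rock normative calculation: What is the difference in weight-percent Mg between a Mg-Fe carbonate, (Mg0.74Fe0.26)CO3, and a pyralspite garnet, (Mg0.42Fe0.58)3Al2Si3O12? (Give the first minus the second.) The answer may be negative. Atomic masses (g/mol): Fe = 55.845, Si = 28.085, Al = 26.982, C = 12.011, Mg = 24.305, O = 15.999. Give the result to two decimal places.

12.75 percentage points

Mg in (Mg0.74Fe0.26)CO3: molar mass 92.513 g/mol; 0.74×24.305 = 17.986 g → 19.44 wt%.
Mg in (Mg0.42Fe0.58)3Al2Si3O12: molar mass 458.002 g/mol; 1.26×24.305 = 30.624 g → 6.69 wt%.
Difference = 19.44 − 6.69 = 12.75 percentage points.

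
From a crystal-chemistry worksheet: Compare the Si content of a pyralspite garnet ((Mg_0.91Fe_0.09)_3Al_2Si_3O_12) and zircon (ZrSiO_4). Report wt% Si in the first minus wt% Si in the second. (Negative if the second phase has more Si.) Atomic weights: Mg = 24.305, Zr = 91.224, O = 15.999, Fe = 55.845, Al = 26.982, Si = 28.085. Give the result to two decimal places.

First mineral: 84.255 g Si in 411.638 g formula = 20.47 wt% Si.
Second mineral: 28.085 g Si in 183.305 g formula = 15.32 wt% Si.
20.47% − 15.32% gives a difference of 5.15 percentage points.

5.15 percentage points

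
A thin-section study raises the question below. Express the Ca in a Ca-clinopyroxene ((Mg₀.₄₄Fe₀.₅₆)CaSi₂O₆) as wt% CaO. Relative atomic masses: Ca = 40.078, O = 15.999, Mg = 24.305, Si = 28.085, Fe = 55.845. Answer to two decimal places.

Formula mass = 234.209 g/mol.
1 Ca → 1.0000 mol CaO per formula unit; M(CaO) = 56.077, so CaO mass = 56.077 g.
56.077/234.209 × 100 = 23.94 wt%.

23.94 wt%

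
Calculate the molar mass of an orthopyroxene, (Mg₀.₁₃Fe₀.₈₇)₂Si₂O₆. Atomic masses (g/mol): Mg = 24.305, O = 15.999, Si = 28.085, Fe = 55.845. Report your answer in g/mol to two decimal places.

255.65 g/mol

M = 0.26*24.305 + 1.74*55.845 + 2*28.085 + 6*15.999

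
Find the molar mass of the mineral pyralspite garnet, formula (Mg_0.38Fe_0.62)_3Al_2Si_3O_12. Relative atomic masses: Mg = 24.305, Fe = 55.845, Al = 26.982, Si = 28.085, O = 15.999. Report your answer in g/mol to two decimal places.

M = 1.14×24.305 + 1.86×55.845 + 2×26.982 + 3×28.085 + 12×15.999

461.79 g/mol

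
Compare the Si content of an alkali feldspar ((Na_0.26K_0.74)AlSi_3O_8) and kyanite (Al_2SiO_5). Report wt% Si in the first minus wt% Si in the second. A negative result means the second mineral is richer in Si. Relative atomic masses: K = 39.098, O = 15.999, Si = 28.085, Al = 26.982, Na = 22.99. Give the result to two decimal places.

First mineral: 84.255 g Si in 274.139 g formula = 30.73 wt% Si.
Second mineral: 28.085 g Si in 162.044 g formula = 17.33 wt% Si.
30.73% − 17.33% gives a difference of 13.40 percentage points.

13.40 percentage points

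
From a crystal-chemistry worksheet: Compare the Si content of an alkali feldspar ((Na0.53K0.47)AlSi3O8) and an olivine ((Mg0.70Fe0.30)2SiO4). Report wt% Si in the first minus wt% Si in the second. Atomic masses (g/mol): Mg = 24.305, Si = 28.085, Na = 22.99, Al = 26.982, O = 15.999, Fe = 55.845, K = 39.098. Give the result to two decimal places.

13.63 percentage points

Si in (Na0.53K0.47)AlSi3O8: molar mass 269.790 g/mol; 3×28.085 = 84.255 g → 31.23 wt%.
Si in (Mg0.70Fe0.30)2SiO4: molar mass 159.615 g/mol; 1×28.085 = 28.085 g → 17.60 wt%.
Difference = 31.23 − 17.60 = 13.63 percentage points.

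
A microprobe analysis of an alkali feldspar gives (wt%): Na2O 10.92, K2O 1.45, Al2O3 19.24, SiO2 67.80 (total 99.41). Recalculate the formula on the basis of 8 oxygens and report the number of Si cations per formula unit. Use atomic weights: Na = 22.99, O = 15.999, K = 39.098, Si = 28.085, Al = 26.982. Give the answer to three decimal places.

10.92 wt% Na2O ÷ 61.979 g/mol = 0.17619 mol, giving 0.35238 Na and 0.17619 O.
1.45 wt% K2O ÷ 94.195 g/mol = 0.01539 mol, giving 0.03078 K and 0.01539 O.
19.24 wt% Al2O3 ÷ 101.961 g/mol = 0.18870 mol, giving 0.37740 Al and 0.56610 O.
67.80 wt% SiO2 ÷ 60.083 g/mol = 1.12844 mol, giving 1.12844 Si and 2.25688 O.
Oxygen sums to 3.01456; scaling by 8/3.01456 = 2.65379 puts the formula on 8 O.
Si: 1.12844 × 2.65379 = 2.995 atoms per formula unit.

2.995 Si apfu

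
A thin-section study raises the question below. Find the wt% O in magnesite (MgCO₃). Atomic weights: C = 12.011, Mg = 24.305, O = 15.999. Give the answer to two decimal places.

M(MgCO₃) = 84.313 g/mol.
O contributes 3 × 15.999 = 47.997 g per mole.
47.997/84.313 = 0.5693 → 56.93%.

56.93 weight percent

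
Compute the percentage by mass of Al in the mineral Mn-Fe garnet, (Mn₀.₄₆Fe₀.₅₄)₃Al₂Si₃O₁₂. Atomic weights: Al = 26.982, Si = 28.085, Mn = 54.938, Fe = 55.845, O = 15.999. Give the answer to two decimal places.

10.87 mass %

M((Mn₀.₄₆Fe₀.₅₄)₃Al₂Si₃O₁₂) = 496.490 g/mol.
Al contributes 2 × 26.982 = 53.964 g per mole.
53.964/496.490 = 0.1087 → 10.87%.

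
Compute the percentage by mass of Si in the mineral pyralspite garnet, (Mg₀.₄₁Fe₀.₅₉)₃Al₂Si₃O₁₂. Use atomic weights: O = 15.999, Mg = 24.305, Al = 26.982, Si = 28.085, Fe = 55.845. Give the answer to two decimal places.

Formula mass = 1.23×24.305 + 1.77×55.845 + 2×26.982 + 3×28.085 + 12×15.999 = 458.948 g/mol, of which 84.255 g is Si.
So Si makes up 84.255/458.948 = 0.1836 of the mass, i.e. 18.36%.

18.36 weight percent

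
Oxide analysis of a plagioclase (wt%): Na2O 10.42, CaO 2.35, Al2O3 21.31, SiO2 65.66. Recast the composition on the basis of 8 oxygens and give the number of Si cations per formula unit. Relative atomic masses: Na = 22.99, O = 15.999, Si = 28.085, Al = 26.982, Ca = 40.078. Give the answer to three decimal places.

2.892 Si apfu

Na2O: 10.42/61.979 = 0.16812 mol → 0.33624 mol Na, 0.16812 mol O.
CaO: 2.35/56.077 = 0.04191 mol → 0.04191 mol Ca, 0.04191 mol O.
Al2O3: 21.31/101.961 = 0.20900 mol → 0.41800 mol Al, 0.62700 mol O.
SiO2: 65.66/60.083 = 1.09282 mol → 1.09282 mol Si, 2.18564 mol O.
Total oxygen = 3.02267 mol. Normalization factor = 8/3.02267 = 2.64667.
Si per 8 O = 1.09282 × 2.64667 = 2.892.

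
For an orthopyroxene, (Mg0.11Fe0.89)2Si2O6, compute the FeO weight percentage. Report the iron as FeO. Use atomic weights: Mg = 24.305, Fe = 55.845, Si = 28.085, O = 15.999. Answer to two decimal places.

49.78 wt%

Formula mass = 256.915 g/mol.
1.78 Fe → 1.7800 mol FeO per formula unit; M(FeO) = 71.844, so FeO mass = 127.882 g.
127.882/256.915 × 100 = 49.78 wt%.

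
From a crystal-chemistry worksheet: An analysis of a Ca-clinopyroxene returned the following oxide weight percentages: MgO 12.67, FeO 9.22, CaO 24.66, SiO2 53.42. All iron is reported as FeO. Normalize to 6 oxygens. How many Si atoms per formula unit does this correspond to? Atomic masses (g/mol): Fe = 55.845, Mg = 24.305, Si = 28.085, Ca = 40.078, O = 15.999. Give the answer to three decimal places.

MgO: 12.67/40.304 = 0.31436 mol → 0.31436 mol Mg, 0.31436 mol O.
FeO: 9.22/71.844 = 0.12833 mol → 0.12833 mol Fe, 0.12833 mol O.
CaO: 24.66/56.077 = 0.43975 mol → 0.43975 mol Ca, 0.43975 mol O.
SiO2: 53.42/60.083 = 0.88910 mol → 0.88910 mol Si, 1.77820 mol O.
Total oxygen = 2.66064 mol. Normalization factor = 6/2.66064 = 2.25510.
Si per 6 O = 0.88910 × 2.25510 = 2.005.

2.005 Si apfu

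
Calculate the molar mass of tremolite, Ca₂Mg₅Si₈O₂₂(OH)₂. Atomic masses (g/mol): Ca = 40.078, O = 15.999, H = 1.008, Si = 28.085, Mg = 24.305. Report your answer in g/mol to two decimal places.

Ca: 2 × 40.078 = 80.1560
Mg: 5 × 24.305 = 121.5250
Si: 8 × 28.085 = 224.6800
O: 24 × 15.999 = 383.9760
H: 2 × 1.008 = 2.0160
Summing the contributions gives the formula mass.

812.35 g/mol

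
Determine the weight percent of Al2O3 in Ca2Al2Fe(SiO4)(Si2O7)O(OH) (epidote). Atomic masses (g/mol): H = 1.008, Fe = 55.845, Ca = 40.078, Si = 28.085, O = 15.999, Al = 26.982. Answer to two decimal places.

Molar mass of Ca2Al2Fe(SiO4)(Si2O7)O(OH) = 2×40.078 + 2×26.982 + 1×55.845 + 3×28.085 + 13×15.999 + 1×1.008 = 483.215 g/mol.
Each formula unit contains 2 Al, equivalent to 2/2 = 1.0000 mol Al2O3.
M(Al2O3) = 2×26.982 + 3×15.999 = 101.961 g/mol.
Mass of Al2O3 per formula unit = 1.0000 × 101.961 = 101.961 g.
Al2O3 wt% = 101.961 / 483.215 × 100 = 21.10%.

21.10 wt%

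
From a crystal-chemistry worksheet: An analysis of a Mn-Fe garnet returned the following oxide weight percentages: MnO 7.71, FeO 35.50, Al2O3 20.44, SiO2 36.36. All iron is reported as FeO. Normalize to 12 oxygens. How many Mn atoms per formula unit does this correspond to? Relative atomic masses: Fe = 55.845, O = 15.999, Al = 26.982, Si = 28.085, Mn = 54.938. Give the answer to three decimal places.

0.540 Mn apfu

7.71 wt% MnO ÷ 70.937 g/mol = 0.10869 mol, giving 0.10869 Mn and 0.10869 O.
35.50 wt% FeO ÷ 71.844 g/mol = 0.49413 mol, giving 0.49413 Fe and 0.49413 O.
20.44 wt% Al2O3 ÷ 101.961 g/mol = 0.20047 mol, giving 0.40094 Al and 0.60141 O.
36.36 wt% SiO2 ÷ 60.083 g/mol = 0.60516 mol, giving 0.60516 Si and 1.21032 O.
Oxygen sums to 2.41455; scaling by 12/2.41455 = 4.96987 puts the formula on 12 O.
Mn: 0.10869 × 4.96987 = 0.540 atoms per formula unit.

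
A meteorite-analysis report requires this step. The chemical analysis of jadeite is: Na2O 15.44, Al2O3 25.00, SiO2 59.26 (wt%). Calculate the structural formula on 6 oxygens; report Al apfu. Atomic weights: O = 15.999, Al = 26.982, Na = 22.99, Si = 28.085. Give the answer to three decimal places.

15.44 wt% Na2O ÷ 61.979 g/mol = 0.24912 mol, giving 0.49824 Na and 0.24912 O.
25.00 wt% Al2O3 ÷ 101.961 g/mol = 0.24519 mol, giving 0.49038 Al and 0.73557 O.
59.26 wt% SiO2 ÷ 60.083 g/mol = 0.98630 mol, giving 0.98630 Si and 1.97260 O.
Oxygen sums to 2.95729; scaling by 6/2.95729 = 2.02888 puts the formula on 6 O.
Al: 0.49038 × 2.02888 = 0.995 atoms per formula unit.

0.995 Al apfu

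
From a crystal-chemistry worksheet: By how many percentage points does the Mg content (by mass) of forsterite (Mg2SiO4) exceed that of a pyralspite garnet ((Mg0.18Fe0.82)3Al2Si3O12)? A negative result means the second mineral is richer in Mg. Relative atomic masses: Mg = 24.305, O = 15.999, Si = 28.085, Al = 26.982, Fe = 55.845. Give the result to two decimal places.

Mg in Mg2SiO4: molar mass 140.691 g/mol; 2×24.305 = 48.610 g → 34.55 wt%.
Mg in (Mg0.18Fe0.82)3Al2Si3O12: molar mass 480.710 g/mol; 0.54×24.305 = 13.125 g → 2.73 wt%.
Difference = 34.55 − 2.73 = 31.82 percentage points.

31.82 percentage points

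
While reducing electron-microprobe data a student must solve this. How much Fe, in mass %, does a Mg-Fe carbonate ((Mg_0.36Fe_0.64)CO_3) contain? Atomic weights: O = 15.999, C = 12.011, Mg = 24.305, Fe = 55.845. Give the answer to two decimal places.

34.20 mass %

Formula mass = 0.36·24.305 + 0.64·55.845 + 1·12.011 + 3·15.999 = 104.499 g/mol, of which 35.741 g is Fe.
So Fe makes up 35.741/104.499 = 0.3420 of the mass, i.e. 34.20%.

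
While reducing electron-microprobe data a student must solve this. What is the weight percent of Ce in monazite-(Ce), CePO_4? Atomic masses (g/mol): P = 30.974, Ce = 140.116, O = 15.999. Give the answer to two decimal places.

M(CePO_4) = 235.086 g/mol.
Ce contributes 1 × 140.116 = 140.116 g per mole.
140.116/235.086 = 0.5960 → 59.60%.

59.60 wt%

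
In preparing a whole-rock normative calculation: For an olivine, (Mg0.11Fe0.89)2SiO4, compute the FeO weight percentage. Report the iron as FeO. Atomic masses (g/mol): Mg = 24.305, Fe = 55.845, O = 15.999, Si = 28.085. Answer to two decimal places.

64.97 wt%

Formula mass = 196.832 g/mol.
1.78 Fe → 1.7800 mol FeO per formula unit; M(FeO) = 71.844, so FeO mass = 127.882 g.
127.882/196.832 × 100 = 64.97 wt%.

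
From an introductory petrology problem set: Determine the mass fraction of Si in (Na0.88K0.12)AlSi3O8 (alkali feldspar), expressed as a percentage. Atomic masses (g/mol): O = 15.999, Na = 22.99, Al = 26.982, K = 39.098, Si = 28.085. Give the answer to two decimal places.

31.90 wt%

Molar mass of (Na0.88K0.12)AlSi3O8: 0.88×22.99 + 0.12×39.098 + 1×26.982 + 3×28.085 + 8×15.999 = 264.152 g/mol.
Mass of Si per formula unit: 3 × 28.085 = 84.255 g.
Weight fraction Si = 84.255 / 264.152 = 0.3190.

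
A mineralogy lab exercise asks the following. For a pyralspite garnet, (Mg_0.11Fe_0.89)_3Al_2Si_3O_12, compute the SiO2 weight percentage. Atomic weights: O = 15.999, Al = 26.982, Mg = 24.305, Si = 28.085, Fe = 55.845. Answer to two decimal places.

36.99 wt%

Molar mass of (Mg_0.11Fe_0.89)_3Al_2Si_3O_12 = 0.33×24.305 + 2.67×55.845 + 2×26.982 + 3×28.085 + 12×15.999 = 487.334 g/mol.
Each formula unit contains 3 Si, equivalent to 3/1 = 3.0000 mol SiO2.
M(SiO2) = 1×28.085 + 2×15.999 = 60.083 g/mol.
Mass of SiO2 per formula unit = 3.0000 × 60.083 = 180.249 g.
SiO2 wt% = 180.249 / 487.334 × 100 = 36.99%.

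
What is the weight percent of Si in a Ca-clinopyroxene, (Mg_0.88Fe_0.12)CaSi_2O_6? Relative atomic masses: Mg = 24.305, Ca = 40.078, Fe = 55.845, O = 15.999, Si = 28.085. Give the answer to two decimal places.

Formula mass = 0.88*24.305 + 0.12*55.845 + 1*40.078 + 2*28.085 + 6*15.999 = 220.332 g/mol, of which 56.170 g is Si.
So Si makes up 56.170/220.332 = 0.2549 of the mass, i.e. 25.49%.

25.49 wt%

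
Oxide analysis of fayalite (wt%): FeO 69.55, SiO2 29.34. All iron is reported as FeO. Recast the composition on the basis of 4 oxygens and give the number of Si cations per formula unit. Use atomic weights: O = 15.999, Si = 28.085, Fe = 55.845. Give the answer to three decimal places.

1.004 Si apfu

FeO (M=71.844): mol = 0.96807; Fe = 0.96807, O = 0.96807.
SiO2 (M=60.083): mol = 0.48832; Si = 0.48832, O = 0.97664.
ΣO = 1.94471; factor = 4/ΣO = 2.05686.
Si apfu = 0.48832 × 2.05686 = 1.004.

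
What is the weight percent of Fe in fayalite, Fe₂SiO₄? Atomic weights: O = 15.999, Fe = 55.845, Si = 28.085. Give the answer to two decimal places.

Formula mass = 2*55.845 + 1*28.085 + 4*15.999 = 203.771 g/mol, of which 111.690 g is Fe.
So Fe makes up 111.690/203.771 = 0.5481 of the mass, i.e. 54.81%.

54.81 weight percent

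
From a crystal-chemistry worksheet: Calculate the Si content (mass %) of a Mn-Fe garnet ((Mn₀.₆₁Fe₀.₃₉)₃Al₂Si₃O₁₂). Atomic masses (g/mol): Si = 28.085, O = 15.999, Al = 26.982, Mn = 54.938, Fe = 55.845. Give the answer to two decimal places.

Formula mass = 1.83·54.938 + 1.17·55.845 + 2·26.982 + 3·28.085 + 12·15.999 = 496.082 g/mol, of which 84.255 g is Si.
So Si makes up 84.255/496.082 = 0.1698 of the mass, i.e. 16.98%.

16.98 mass %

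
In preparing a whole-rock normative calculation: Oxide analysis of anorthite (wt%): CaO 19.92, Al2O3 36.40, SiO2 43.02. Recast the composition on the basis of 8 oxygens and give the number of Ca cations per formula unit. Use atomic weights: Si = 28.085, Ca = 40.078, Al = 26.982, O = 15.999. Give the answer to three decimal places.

CaO (M=56.077): mol = 0.35523; Ca = 0.35523, O = 0.35523.
Al2O3 (M=101.961): mol = 0.35700; Al = 0.71400, O = 1.07100.
SiO2 (M=60.083): mol = 0.71601; Si = 0.71601, O = 1.43202.
ΣO = 2.85825; factor = 8/ΣO = 2.79892.
Ca apfu = 0.35523 × 2.79892 = 0.994.

0.994 Ca apfu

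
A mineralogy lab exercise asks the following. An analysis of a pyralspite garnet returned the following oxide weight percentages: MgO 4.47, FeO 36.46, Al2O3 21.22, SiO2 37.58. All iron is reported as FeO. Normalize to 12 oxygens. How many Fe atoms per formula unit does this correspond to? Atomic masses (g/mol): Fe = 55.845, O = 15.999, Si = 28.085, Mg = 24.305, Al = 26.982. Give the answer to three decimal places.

2.442 Fe apfu

4.47 wt% MgO ÷ 40.304 g/mol = 0.11091 mol, giving 0.11091 Mg and 0.11091 O.
36.46 wt% FeO ÷ 71.844 g/mol = 0.50749 mol, giving 0.50749 Fe and 0.50749 O.
21.22 wt% Al2O3 ÷ 101.961 g/mol = 0.20812 mol, giving 0.41624 Al and 0.62436 O.
37.58 wt% SiO2 ÷ 60.083 g/mol = 0.62547 mol, giving 0.62547 Si and 1.25094 O.
Oxygen sums to 2.49370; scaling by 12/2.49370 = 4.81213 puts the formula on 12 O.
Fe: 0.50749 × 4.81213 = 2.442 atoms per formula unit.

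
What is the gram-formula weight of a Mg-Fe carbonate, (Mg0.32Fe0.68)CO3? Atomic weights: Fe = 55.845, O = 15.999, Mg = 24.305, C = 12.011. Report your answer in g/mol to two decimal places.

The formula mass is the sum 0.32(24.305) + 0.68(55.845) + 1(12.011) + 3(15.999).

105.76 g/mol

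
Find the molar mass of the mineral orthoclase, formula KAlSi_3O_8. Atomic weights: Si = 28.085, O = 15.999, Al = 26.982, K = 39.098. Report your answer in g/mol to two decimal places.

The formula mass is the sum 1·39.098 + 1·26.982 + 3·28.085 + 8·15.999.

278.33 g/mol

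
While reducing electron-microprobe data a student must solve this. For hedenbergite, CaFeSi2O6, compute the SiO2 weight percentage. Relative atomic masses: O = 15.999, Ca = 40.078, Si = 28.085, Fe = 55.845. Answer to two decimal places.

48.44 wt%

M(CaFeSi2O6) = 248.087 g/mol; M(SiO2) = 60.083 g/mol.
Moles SiO2 per formula unit = 2 Si ÷ 1 = 2.0000.
SiO2 fraction = (2.0000 × 60.083) / 248.087 = 120.166/248.087 = 0.4844.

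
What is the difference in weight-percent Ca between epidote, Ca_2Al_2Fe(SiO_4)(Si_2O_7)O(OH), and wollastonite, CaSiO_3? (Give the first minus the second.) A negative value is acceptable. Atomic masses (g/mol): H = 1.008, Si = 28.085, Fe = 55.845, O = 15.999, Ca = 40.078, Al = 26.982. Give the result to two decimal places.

Ca in Ca_2Al_2Fe(SiO_4)(Si_2O_7)O(OH): molar mass 483.215 g/mol; 2×40.078 = 80.156 g → 16.59 wt%.
Ca in CaSiO_3: molar mass 116.160 g/mol; 1×40.078 = 40.078 g → 34.50 wt%.
Difference = 16.59 − 34.50 = -17.91 percentage points.

-17.91 percentage points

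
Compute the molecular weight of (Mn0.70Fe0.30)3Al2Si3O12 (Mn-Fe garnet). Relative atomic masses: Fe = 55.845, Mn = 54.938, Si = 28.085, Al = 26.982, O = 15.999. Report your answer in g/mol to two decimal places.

The formula mass is the sum 2.10*54.938 + 0.90*55.845 + 2*26.982 + 3*28.085 + 12*15.999.

495.84 g/mol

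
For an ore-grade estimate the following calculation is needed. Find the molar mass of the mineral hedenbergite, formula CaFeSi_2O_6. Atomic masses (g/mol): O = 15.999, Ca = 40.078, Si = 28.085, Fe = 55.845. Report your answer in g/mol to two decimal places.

The formula mass is the sum 1*40.078 + 1*55.845 + 2*28.085 + 6*15.999.

248.09 g/mol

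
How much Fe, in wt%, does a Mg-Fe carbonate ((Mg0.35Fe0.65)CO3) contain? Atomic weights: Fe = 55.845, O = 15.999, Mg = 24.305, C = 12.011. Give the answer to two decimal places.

34.63 wt%

Molar mass of (Mg0.35Fe0.65)CO3: 0.35*24.305 + 0.65*55.845 + 1*12.011 + 3*15.999 = 104.814 g/mol.
Mass of Fe per formula unit: 0.65 × 55.845 = 36.299 g.
Weight fraction Fe = 36.299 / 104.814 = 0.3463.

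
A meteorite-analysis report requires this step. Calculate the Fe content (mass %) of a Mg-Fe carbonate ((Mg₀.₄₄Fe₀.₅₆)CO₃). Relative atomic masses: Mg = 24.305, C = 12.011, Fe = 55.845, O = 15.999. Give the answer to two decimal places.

30.67 mass %

Formula mass = 0.44×24.305 + 0.56×55.845 + 1×12.011 + 3×15.999 = 101.975 g/mol, of which 31.273 g is Fe.
So Fe makes up 31.273/101.975 = 0.3067 of the mass, i.e. 30.67%.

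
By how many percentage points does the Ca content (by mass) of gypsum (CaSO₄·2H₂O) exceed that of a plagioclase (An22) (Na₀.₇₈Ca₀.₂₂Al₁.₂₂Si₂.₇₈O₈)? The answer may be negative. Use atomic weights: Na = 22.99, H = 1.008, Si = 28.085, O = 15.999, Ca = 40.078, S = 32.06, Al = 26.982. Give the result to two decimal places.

19.96 percentage points

First mineral: 40.078 g Ca in 172.164 g formula = 23.28 wt% Ca.
Second mineral: 8.817 g Ca in 265.736 g formula = 3.32 wt% Ca.
23.28% − 3.32% gives a difference of 19.96 percentage points.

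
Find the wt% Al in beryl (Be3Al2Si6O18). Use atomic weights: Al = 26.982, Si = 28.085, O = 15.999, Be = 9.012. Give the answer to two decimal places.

M(Be3Al2Si6O18) = 537.492 g/mol.
Al contributes 2 × 26.982 = 53.964 g per mole.
53.964/537.492 = 0.1004 → 10.04%.

10.04 weight percent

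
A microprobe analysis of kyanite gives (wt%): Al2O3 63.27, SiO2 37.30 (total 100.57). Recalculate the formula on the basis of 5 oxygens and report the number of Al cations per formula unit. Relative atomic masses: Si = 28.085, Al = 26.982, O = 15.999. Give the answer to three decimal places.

Al2O3: 63.27/101.961 = 0.62053 mol → 1.24106 mol Al, 1.86159 mol O.
SiO2: 37.30/60.083 = 0.62081 mol → 0.62081 mol Si, 1.24162 mol O.
Total oxygen = 3.10321 mol. Normalization factor = 5/3.10321 = 1.61123.
Al per 5 O = 1.24106 × 1.61123 = 2.000.

2.000 Al apfu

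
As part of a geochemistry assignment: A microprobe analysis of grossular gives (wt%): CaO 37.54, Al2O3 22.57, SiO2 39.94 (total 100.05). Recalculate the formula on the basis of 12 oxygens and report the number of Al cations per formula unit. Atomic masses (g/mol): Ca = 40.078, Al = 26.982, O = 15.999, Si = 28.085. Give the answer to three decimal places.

1.995 Al apfu

37.54 wt% CaO ÷ 56.077 g/mol = 0.66944 mol, giving 0.66944 Ca and 0.66944 O.
22.57 wt% Al2O3 ÷ 101.961 g/mol = 0.22136 mol, giving 0.44272 Al and 0.66408 O.
39.94 wt% SiO2 ÷ 60.083 g/mol = 0.66475 mol, giving 0.66475 Si and 1.32950 O.
Oxygen sums to 2.66302; scaling by 12/2.66302 = 4.50616 puts the formula on 12 O.
Al: 0.44272 × 4.50616 = 1.995 atoms per formula unit.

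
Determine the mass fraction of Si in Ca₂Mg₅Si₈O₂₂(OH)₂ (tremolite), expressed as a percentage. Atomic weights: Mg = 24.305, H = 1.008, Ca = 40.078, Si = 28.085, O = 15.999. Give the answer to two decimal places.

27.66 wt%

Formula mass = 2*40.078 + 5*24.305 + 8*28.085 + 24*15.999 + 2*1.008 = 812.353 g/mol, of which 224.680 g is Si.
So Si makes up 224.680/812.353 = 0.2766 of the mass, i.e. 27.66%.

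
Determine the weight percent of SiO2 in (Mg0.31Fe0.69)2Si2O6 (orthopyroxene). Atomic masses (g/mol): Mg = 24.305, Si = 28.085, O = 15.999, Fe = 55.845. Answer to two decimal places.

49.19 wt%

M((Mg0.31Fe0.69)2Si2O6) = 244.299 g/mol; M(SiO2) = 60.083 g/mol.
Moles SiO2 per formula unit = 2 Si ÷ 1 = 2.0000.
SiO2 fraction = (2.0000 × 60.083) / 244.299 = 120.166/244.299 = 0.4919.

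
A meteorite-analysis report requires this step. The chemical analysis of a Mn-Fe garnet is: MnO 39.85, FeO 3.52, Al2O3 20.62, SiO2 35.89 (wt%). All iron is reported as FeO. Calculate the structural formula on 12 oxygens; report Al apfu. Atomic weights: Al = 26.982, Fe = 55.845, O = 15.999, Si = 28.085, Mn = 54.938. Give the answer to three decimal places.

2.012 Al apfu

MnO (M=70.937): mol = 0.56177; Mn = 0.56177, O = 0.56177.
FeO (M=71.844): mol = 0.04900; Fe = 0.04900, O = 0.04900.
Al2O3 (M=101.961): mol = 0.20223; Al = 0.40446, O = 0.60669.
SiO2 (M=60.083): mol = 0.59734; Si = 0.59734, O = 1.19468.
ΣO = 2.41214; factor = 12/ΣO = 4.97484.
Al apfu = 0.40446 × 4.97484 = 2.012.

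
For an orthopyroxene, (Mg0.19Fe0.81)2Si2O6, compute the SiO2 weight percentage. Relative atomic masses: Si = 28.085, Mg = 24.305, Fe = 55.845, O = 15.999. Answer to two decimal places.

M((Mg0.19Fe0.81)2Si2O6) = 251.869 g/mol; M(SiO2) = 60.083 g/mol.
Moles SiO2 per formula unit = 2 Si ÷ 1 = 2.0000.
SiO2 fraction = (2.0000 × 60.083) / 251.869 = 120.166/251.869 = 0.4771.

47.71 wt%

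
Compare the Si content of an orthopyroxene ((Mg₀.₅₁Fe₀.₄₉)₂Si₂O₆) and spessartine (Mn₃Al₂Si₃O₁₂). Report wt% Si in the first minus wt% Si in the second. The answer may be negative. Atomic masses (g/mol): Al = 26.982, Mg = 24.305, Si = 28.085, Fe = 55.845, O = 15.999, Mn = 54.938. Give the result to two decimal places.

Si in (Mg₀.₅₁Fe₀.₄₉)₂Si₂O₆: molar mass 231.683 g/mol; 2×28.085 = 56.170 g → 24.24 wt%.
Si in Mn₃Al₂Si₃O₁₂: molar mass 495.021 g/mol; 3×28.085 = 84.255 g → 17.02 wt%.
Difference = 24.24 − 17.02 = 7.22 percentage points.

7.22 percentage points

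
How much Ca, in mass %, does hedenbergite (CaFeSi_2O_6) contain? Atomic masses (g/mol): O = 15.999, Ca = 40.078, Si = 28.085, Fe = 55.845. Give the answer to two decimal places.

16.15 mass %

M(CaFeSi_2O_6) = 248.087 g/mol.
Ca contributes 1 × 40.078 = 40.078 g per mole.
40.078/248.087 = 0.1615 → 16.15%.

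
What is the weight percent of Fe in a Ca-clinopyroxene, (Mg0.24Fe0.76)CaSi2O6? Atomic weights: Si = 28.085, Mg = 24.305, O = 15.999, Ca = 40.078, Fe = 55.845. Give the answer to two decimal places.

M((Mg0.24Fe0.76)CaSi2O6) = 240.517 g/mol.
Fe contributes 0.76 × 55.845 = 42.442 g per mole.
42.442/240.517 = 0.1765 → 17.65%.

17.65 mass %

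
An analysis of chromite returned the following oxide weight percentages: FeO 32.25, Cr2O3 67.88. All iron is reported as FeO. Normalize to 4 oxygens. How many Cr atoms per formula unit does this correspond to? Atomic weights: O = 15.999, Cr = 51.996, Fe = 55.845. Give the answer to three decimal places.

FeO (M=71.844): mol = 0.44889; Fe = 0.44889, O = 0.44889.
Cr2O3 (M=151.989): mol = 0.44661; Cr = 0.89322, O = 1.33983.
ΣO = 1.78872; factor = 4/ΣO = 2.23624.
Cr apfu = 0.89322 × 2.23624 = 1.997.

1.997 Cr apfu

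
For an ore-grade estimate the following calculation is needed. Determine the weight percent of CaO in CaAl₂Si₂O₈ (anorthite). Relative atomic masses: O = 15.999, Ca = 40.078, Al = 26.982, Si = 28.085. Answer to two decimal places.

20.16 wt%

Formula mass = 278.204 g/mol.
1 Ca → 1.0000 mol CaO per formula unit; M(CaO) = 56.077, so CaO mass = 56.077 g.
56.077/278.204 × 100 = 20.16 wt%.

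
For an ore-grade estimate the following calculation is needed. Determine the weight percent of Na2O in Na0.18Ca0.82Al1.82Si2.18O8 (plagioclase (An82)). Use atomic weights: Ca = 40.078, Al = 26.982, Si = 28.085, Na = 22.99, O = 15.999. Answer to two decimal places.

2.03 wt%

Molar mass of Na0.18Ca0.82Al1.82Si2.18O8 = 0.18·22.99 + 0.82·40.078 + 1.82·26.982 + 2.18·28.085 + 8·15.999 = 275.327 g/mol.
Each formula unit contains 0.18 Na, equivalent to 0.18/2 = 0.0900 mol Na2O.
M(Na2O) = 2×22.99 + 1×15.999 = 61.979 g/mol.
Mass of Na2O per formula unit = 0.0900 × 61.979 = 5.578 g.
Na2O wt% = 5.578 / 275.327 × 100 = 2.03%.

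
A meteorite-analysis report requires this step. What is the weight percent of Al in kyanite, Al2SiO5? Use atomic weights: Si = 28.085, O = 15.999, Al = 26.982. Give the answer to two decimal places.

M(Al2SiO5) = 162.044 g/mol.
Al contributes 2 × 26.982 = 53.964 g per mole.
53.964/162.044 = 0.3330 → 33.30%.

33.30 wt%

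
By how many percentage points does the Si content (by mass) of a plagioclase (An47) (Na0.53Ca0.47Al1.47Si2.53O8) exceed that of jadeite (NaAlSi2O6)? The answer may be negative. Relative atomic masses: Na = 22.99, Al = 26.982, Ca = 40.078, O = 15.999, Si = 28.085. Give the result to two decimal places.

M(Na0.53Ca0.47Al1.47Si2.53O8) = 269.732 g/mol, so wt% Si = 71.055/269.732 × 100 = 26.34%.
M(NaAlSi2O6) = 202.136 g/mol, so wt% Si = 56.170/202.136 × 100 = 27.79%.
26.34 − 27.79 = -1.45 pp.

-1.45 percentage points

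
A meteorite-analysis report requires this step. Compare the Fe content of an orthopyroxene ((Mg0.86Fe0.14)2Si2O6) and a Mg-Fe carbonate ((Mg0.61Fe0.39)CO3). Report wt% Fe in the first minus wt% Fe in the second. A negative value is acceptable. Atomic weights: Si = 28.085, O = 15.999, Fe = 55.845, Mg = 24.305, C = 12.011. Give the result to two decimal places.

M((Mg0.86Fe0.14)2Si2O6) = 209.605 g/mol, so wt% Fe = 15.637/209.605 × 100 = 7.46%.
M((Mg0.61Fe0.39)CO3) = 96.614 g/mol, so wt% Fe = 21.780/96.614 × 100 = 22.54%.
7.46 − 22.54 = -15.08 pp.

-15.08 percentage points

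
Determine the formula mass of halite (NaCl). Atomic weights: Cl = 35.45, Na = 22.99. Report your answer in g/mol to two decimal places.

M = 1·22.99 + 1·35.45

58.44 g/mol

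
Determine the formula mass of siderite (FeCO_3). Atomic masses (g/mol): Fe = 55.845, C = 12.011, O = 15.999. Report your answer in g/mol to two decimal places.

The formula mass is the sum 1·55.845 + 1·12.011 + 3·15.999.

115.85 g/mol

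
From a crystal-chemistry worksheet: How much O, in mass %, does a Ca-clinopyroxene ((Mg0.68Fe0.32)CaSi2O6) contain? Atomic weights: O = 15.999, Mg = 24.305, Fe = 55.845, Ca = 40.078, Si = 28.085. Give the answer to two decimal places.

42.36 mass %

M((Mg0.68Fe0.32)CaSi2O6) = 226.640 g/mol.
O contributes 6 × 15.999 = 95.994 g per mole.
95.994/226.640 = 0.4236 → 42.36%.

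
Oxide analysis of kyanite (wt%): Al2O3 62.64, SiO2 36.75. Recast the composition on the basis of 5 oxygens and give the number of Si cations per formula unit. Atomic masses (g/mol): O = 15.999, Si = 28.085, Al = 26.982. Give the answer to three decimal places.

62.64 wt% Al2O3 ÷ 101.961 g/mol = 0.61435 mol, giving 1.22870 Al and 1.84305 O.
36.75 wt% SiO2 ÷ 60.083 g/mol = 0.61165 mol, giving 0.61165 Si and 1.22330 O.
Oxygen sums to 3.06635; scaling by 5/3.06635 = 1.63060 puts the formula on 5 O.
Si: 0.61165 × 1.63060 = 0.997 atoms per formula unit.

0.997 Si apfu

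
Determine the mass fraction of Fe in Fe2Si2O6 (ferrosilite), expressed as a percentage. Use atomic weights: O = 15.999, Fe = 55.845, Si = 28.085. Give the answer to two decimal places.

M(Fe2Si2O6) = 263.854 g/mol.
Fe contributes 2 × 55.845 = 111.690 g per mole.
111.690/263.854 = 0.4233 → 42.33%.

42.33 wt%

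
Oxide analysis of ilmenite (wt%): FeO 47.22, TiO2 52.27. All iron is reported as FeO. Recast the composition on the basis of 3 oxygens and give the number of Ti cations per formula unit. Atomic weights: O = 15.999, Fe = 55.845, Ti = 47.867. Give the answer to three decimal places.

0.999 Ti apfu

47.22 wt% FeO ÷ 71.844 g/mol = 0.65726 mol, giving 0.65726 Fe and 0.65726 O.
52.27 wt% TiO2 ÷ 79.865 g/mol = 0.65448 mol, giving 0.65448 Ti and 1.30896 O.
Oxygen sums to 1.96622; scaling by 3/1.96622 = 1.52577 puts the formula on 3 O.
Ti: 0.65448 × 1.52577 = 0.999 atoms per formula unit.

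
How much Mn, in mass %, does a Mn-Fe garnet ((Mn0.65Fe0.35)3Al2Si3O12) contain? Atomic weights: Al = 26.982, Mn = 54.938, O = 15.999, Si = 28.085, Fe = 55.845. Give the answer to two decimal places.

Molar mass of (Mn0.65Fe0.35)3Al2Si3O12: 1.95×54.938 + 1.05×55.845 + 2×26.982 + 3×28.085 + 12×15.999 = 495.973 g/mol.
Mass of Mn per formula unit: 1.95 × 54.938 = 107.129 g.
Weight fraction Mn = 107.129 / 495.973 = 0.2160.

21.60 mass %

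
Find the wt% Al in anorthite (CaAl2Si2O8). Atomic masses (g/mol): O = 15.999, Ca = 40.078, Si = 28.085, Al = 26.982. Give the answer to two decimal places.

19.40 weight percent

Formula mass = 1·40.078 + 2·26.982 + 2·28.085 + 8·15.999 = 278.204 g/mol, of which 53.964 g is Al.
So Al makes up 53.964/278.204 = 0.1940 of the mass, i.e. 19.40%.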